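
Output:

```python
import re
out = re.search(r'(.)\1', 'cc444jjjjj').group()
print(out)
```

cc

A backreference is literal: `\1` must see the identical characters the first group matched.
The match spans [0:2] → 'cc'.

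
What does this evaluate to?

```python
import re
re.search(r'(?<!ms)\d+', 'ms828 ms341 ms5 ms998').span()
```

(3, 5)

A negative assertion filters positions out without eating any characters.
`search` walks the string left to right and returns the first match it finds.
The match spans [3:5] → '28'.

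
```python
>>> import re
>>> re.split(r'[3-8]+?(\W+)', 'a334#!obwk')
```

The pattern matches one or more of a character in [3-8] (lazy); then one or more of a non-word character (captured).
Because the pattern has a capturing group, `split` also inserts each captured text between the pieces.

['a', '#!', 'obwk']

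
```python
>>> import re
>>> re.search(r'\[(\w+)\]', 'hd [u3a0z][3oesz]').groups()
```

The match spans [3:10] → '[u3a0z]'.
Captured: group 1 = 'u3a0z'.

('u3a0z',)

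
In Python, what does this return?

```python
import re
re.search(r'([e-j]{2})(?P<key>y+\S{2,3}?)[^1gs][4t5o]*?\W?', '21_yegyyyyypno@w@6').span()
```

(4, 15)

This matches exactly 2 of a character in [e-j] (captured); then one or more of a literal 'y', then 2 to 3 of a non-whitespace character (lazy) (captured as 'key'); then any character except [1gs], then zero or more of one of [4t5o] (lazy), then optionally a non-word character.
Unlike `match`, `search` isn't anchored — it looks for the pattern anywhere in the string.
The match spans [4:15] → 'egyyyyypno@'.
Captured: group 1 = 'eg', group 2 = 'yyyyypn'.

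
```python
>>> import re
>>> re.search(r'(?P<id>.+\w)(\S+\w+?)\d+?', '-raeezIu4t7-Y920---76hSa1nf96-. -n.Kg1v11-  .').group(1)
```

The match spans [0:41] → '-raeezIu4t7-Y920---76hSa1nf96-. -n.Kg1v11'.
Captured: group 1 = '-raeezIu4t7-Y920---76hSa1nf96-. -n.Kg1', group 2 = 'v1'.

'-raeezIu4t7-Y920---76hSa1nf96-. -n.Kg1'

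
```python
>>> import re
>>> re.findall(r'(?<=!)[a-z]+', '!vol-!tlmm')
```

The lookaround is zero-width — it requires the adjacent text to match without consuming it, so the asserted text isn't part of the match.
Walking the string: at [1:4] → 'vol'; at [6:10] → 'tlmm'.
No capturing groups, so `findall` returns the 2 full match strings.

['vol', 'tlmm']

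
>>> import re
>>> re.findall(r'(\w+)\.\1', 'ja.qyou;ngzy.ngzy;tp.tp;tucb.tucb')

`\1` is not a pattern — it's the concrete string captured by group 1, re-applied verbatim.
`findall` collects group 1 from each match (3 total).

['ngzy', 'tp', 'tucb']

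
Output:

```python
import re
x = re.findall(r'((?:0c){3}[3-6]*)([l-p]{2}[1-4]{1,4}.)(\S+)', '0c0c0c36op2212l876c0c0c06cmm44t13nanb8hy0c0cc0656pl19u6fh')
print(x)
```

This matches the literal '0c' repeated 3 times, then zero or more of a character in [3-6] (captured); then exactly 2 of a character in [l-p], then 1 to 4 of a character in [1-4], then any character (captured); then one or more of a non-whitespace character (captured).
Matches: at [0:57] match '0c0c0c36op2212l876c0c0c06cmm44t13nanb8hy0c0cc0656pl19u6fh', groups = ('0c0c0c36', 'op2212l', '876c0c0c06cmm44t13nanb8hy0c0cc0656pl19u6fh').
Multiple groups make `findall` return tuples — one 3-tuple for the one match.

[('0c0c0c36', 'op2212l', '876c0c0c06cmm44t13nanb8hy0c0cc0656pl19u6fh')]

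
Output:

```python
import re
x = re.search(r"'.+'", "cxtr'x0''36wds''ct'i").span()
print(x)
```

(4, 19)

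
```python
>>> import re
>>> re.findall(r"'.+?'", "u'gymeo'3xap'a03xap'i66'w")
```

["'gymeo'", "'a03xap'"]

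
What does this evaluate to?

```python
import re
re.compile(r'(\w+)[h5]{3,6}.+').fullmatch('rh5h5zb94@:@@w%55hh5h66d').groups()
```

Pattern: one or more of a word character (captured); then 3 to 6 of one of [h5], then one or more of any character.
`re.fullmatch` requires the pattern to consume the entire string.
The match spans [0:24] → 'rh5h5zb94@:@@w%55hh5h66d'.
Captured: group 1 = 'rh'.

('rh',)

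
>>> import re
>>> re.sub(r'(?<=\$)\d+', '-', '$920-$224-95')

Because the assertion is zero-width, the text it checks is not consumed and won't appear in the result.
Each match is replaced by '-'.

'$--$--95'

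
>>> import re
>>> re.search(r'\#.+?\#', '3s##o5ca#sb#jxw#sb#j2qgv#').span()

(2, 9)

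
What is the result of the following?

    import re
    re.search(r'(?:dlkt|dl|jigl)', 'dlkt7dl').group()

Branches in `(...|...)` are attempted left-to-right; the first branch that allows the whole pattern to succeed is taken.
`re.search` scans for the first position where the pattern succeeds.
The match spans [0:4] → 'dlkt'.

'dlkt'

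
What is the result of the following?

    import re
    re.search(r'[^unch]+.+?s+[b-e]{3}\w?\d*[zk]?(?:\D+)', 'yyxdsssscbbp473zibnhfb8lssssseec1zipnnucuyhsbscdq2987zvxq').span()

This matches one or more of any character except [unch]; then one or more of any character (lazy), then one or more of a literal 's', then exactly 3 of a character in [b-e]; then optionally a word character, then zero or more of a digit; then optionally one of [zk]; then one or more of a non-digit (non-capturing group).
Unlike `match`, `search` isn't anchored — it looks for the pattern anywhere in the string.
The match spans [0:49] → 'yyxdsssscbbp473zibnhfb8lssssseec1zipnnucuyhsbscdq'.

(0, 49)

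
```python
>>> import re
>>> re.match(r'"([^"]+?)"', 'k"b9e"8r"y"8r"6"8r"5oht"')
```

None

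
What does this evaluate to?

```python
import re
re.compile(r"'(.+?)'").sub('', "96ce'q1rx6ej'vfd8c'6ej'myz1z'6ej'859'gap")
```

With the lazy modifier that quantifier settles for the fewest repetitions that let the rest of the pattern succeed (the atoms after it are unaffected and can still be greedy).
Every occurrence is swapped for ''.

"96cevfd8cmyz1z859'gap"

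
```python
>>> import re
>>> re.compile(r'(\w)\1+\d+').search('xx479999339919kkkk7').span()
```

(0, 14)

`\1` has to match the exact text group 1 already captured.
The match spans [0:14] → 'xx479999339919'.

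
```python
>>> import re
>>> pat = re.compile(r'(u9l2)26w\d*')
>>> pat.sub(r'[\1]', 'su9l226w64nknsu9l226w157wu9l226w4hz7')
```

's[u9l2]nkns[u9l2]w[u9l2]hz7'

Each match is replaced using the text its own group 1 captured.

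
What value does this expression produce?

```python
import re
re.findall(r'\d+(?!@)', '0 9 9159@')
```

The negative lookahead/lookbehind blocks any match where the forbidden context is present.
Since nothing is captured, `findall` lists the 3 matched substrings directly.

['0', '9', '915']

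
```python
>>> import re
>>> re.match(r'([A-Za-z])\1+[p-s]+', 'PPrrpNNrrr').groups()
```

`\1` is not a pattern — it's the concrete string captured by group 1, re-applied verbatim.
`re.match` won't scan ahead — the pattern has to work from the very first character.
The match spans [0:5] → 'PPrrp'.
Captured: group 1 = 'P'.

('P',)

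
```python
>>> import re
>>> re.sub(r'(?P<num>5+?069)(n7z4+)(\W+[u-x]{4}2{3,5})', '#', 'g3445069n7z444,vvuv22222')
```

The pattern matches one or more of a literal '5' (lazy), then the literal '069' (captured as 'num'); then the literal 'n7z', then one or more of the literal '4' (captured); then one or more of a non-word character, then exactly 4 of a character in [u-x], then 3 to 5 of the literal '2' (captured).
Matches: at [4:24] → '5069n7z444,vvuv22222'.
`sub` substitutes '#' at each match site.

'g344#'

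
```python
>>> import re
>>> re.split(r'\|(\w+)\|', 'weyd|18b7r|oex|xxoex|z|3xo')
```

The group in the pattern means `split` returns the separators' captures alongside the pieces.

['weyd', '18b7r', 'oex', 'xxoex', 'z|3xo']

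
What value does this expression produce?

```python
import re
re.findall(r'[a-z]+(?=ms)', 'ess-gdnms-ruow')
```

The positive lookaround only admits positions where the adjacent text matches; those characters stay outside the span.
Matches: at [4:7] → 'gdn'.
With no groups in the pattern, `findall` gives back each whole match — 1 here.

['gdn']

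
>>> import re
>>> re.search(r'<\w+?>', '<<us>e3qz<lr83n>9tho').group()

'<us>'

The match spans [1:5] → '<us>'.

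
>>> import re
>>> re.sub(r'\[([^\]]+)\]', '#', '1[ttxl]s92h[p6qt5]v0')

Matches: at [1:7] → '[ttxl]'; at [11:18] → '[p6qt5]'.
Each match is replaced by '#'.

'1#s92h#v0'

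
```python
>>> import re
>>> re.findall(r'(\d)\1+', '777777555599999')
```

['7', '5', '9']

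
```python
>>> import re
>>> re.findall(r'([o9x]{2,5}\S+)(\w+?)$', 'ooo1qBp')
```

[('ooo1qB', 'p')]

This matches 2 to 5 of one of [o9x], then one or more of a non-whitespace character (captured); then one or more of a word character (lazy) (captured); then anchored at the end.
Walking the string: at [0:7] match 'ooo1qBp', groups = ('ooo1qB', 'p').
2 groups means the one result is a tuple of 2 captured strings — 1 here.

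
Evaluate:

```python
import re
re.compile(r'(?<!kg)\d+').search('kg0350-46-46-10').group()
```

'350'

`(?!…)`/`(?<!…)` only lets a position through if the neighbouring text does NOT match; no characters are consumed.
The match spans [3:6] → '350'.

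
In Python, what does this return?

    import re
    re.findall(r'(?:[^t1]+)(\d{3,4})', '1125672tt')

With a single group, `findall` returns only what that group captured — 1 item.

['672']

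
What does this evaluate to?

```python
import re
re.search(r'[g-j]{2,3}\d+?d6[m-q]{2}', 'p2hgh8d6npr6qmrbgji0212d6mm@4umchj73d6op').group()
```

Pattern: 2 to 3 of a character in [g-j]; then one or more of a digit (lazy), then the literal 'd6', then exactly 2 of a character in [m-q].
The match spans [2:10] → 'hgh8d6np'.

'hgh8d6np'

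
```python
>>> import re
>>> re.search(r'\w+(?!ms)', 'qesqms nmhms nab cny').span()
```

(0, 6)

Because the assertion is negative and zero-width, positions next to the forbidden text are skipped.
Unlike `match`, `search` isn't anchored — it looks for the pattern anywhere in the string.
The match spans [0:6] → 'qesqms'.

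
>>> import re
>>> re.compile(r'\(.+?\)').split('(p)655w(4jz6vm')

The string is cut at each match, leaving 2 pieces.

['', '655w(4jz6vm']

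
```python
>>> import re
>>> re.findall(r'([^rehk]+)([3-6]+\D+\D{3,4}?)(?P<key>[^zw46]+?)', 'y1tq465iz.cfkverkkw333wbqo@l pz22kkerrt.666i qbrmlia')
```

[('y1tq46', '5iz.cfkverkkw', '3'), ('3', '3wbqo@l pz', '2'), ('t.66', '6i qbrmli', 'a')]

A non-greedy quantifier consumes as few characters as it can — just enough that the remainder of the pattern still matches from where it stops; whatever follows it matches normally.
3 groups means each result is a tuple of 3 captured strings — 3 here.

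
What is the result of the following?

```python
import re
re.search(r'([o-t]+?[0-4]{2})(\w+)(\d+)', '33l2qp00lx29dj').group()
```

Pattern: one or more of a character in [o-t] (lazy), then exactly 2 of a character in [0-4] (captured); then one or more of a word character (captured); then one or more of a digit (captured).
`search` walks the string left to right and returns the first match it finds.
The match spans [4:12] → 'qp00lx29'.
Captured: group 1 = 'qp00', group 2 = 'lx2', group 3 = '9'.

'qp00lx29'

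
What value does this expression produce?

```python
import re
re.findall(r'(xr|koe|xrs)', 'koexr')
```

['koe', 'xr']

Walking the string: at [0:3] match 'koe', group 1 = 'koe'; at [3:5] match 'xr', group 1 = 'xr'.
With a single group, `findall` returns only what that group captured — 2 items.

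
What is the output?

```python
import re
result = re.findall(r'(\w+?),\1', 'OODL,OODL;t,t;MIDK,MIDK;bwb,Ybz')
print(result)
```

['OODL', 't', 'MIDK']

`\1` has to match the exact text group 1 already captured.
Walking the string: at [0:9] match 'OODL,OODL', group 1 = 'OODL'; at [10:13] match 't,t', group 1 = 't'; at [14:23] match 'MIDK,MIDK', group 1 = 'MIDK'.
`findall` collects group 1 from each match (3 total).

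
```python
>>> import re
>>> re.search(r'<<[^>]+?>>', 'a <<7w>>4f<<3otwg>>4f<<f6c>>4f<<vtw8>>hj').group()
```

'<<7w>>'

`search` walks the string left to right and returns the first match it finds.
The match spans [2:8] → '<<7w>>'.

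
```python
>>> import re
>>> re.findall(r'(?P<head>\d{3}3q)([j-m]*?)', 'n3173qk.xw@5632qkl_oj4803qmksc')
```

[('3173q', ''), ('4803q', '')]

The pattern matches exactly 3 of a digit, then the literal '3q' (captured as 'head'); then zero or more of a character in [j-m] (lazy) (captured).
Lazy quantifiers expand one character at a time until the remainder of the pattern can match.
Walking the string: at [1:6] match '3173q', groups = ('3173q', ''); at [21:26] match '4803q', groups = ('4803q', '').
2 groups means each result is a tuple of 2 captured strings — 2 here.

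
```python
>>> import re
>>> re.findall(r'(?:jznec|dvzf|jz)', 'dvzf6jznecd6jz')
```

Alternation isn't longest-match — the leftmost alternative that fits at this position is chosen.
Matches: at [0:4] → 'dvzf'; at [5:10] → 'jznec'; at [12:14] → 'jz'.
No capturing groups, so `findall` returns the 3 full match strings.

['dvzf', 'jznec', 'jz']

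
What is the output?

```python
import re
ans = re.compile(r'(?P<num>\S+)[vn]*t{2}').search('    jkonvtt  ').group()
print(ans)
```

jkonvtt

This matches one or more of a non-whitespace character (captured as 'num'); then zero or more of one of [vn], then exactly 2 of the literal 't'.
Unlike `match`, `search` isn't anchored — it looks for the pattern anywhere in the string.
The match spans [4:11] → 'jkonvtt'.
Captured: group 1 = 'jkonv'.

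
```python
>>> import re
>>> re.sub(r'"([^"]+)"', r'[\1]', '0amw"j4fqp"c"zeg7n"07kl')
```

Each match is replaced using the text its own group 1 captured.

'0amw[j4fqp]c[zeg7n]07kl'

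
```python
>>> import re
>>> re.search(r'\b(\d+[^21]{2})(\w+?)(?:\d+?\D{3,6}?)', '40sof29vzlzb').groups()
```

('40so', 'f')

This matches a word boundary (`\b`, zero-width); then one or more of a digit, then exactly 2 of any character except [21] (captured); then one or more of a word character (lazy) (captured); then one or more of a digit (lazy), then 3 to 6 of a non-digit (lazy) (non-capturing group).
A non-greedy quantifier consumes as few characters as it can — just enough that the remainder of the pattern still matches from where it stops; whatever follows it matches normally.
Unlike `match`, `search` isn't anchored — it looks for the pattern anywhere in the string.
The match spans [0:10] → '40sof29vzl'.
Captured: group 1 = '40so', group 2 = 'f'.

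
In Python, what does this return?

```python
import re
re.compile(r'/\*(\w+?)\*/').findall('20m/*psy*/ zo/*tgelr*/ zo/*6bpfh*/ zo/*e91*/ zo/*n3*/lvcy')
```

['psy', 'tgelr', '6bpfh', 'e91', 'n3']

`findall` collects group 1 from each match (5 total).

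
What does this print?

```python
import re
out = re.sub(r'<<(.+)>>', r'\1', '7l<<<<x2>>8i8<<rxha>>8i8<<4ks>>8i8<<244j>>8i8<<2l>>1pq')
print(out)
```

7l<<x2>>8i8<<rxha>>8i8<<4ks>>8i8<<244j>>8i8<<2l1pq

Matches: at [2:51] → '<<<<x2>>8i8<<rxha>>8i8<<4ks>>8i8<<244j>>8i8<<2l>>'.
Each match is replaced using the text its own group 1 captured.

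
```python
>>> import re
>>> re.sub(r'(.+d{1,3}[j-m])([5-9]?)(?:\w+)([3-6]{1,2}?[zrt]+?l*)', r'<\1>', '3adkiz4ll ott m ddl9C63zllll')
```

'<3adkiz4ll ott m ddl>'

The pattern matches one or more of any character, then 1 to 3 of the literal 'd', then a character in [j-m] (captured); then optionally a character in [5-9] (captured); then one or more of a word character (non-capturing group); then 1 to 2 of a character in [3-6] (lazy), then one or more of one of [zrt] (lazy), then zero or more of a literal 'l' (captured).
Matches: at [0:28] → '3adkiz4ll ott m ddl9C63zllll'.
Each match is replaced using the text its own group 1 captured.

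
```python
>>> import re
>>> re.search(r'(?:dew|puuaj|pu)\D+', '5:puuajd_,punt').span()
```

The match spans [2:14] → 'puuajd_,punt'.

(2, 14)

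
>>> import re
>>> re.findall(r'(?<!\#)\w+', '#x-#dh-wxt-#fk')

['h', 'wxt', 'k']

Because the assertion is negative and zero-width, positions next to the forbidden text are skipped.
Scanning left to right: at [5:6] → 'h'; at [7:10] → 'wxt'; at [13:14] → 'k'.
No capturing groups, so `findall` returns the 3 full match strings.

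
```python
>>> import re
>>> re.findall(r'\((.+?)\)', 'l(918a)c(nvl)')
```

['918a', 'nvl']

Scanning left to right: at [1:7] match '(918a)', group 1 = '918a'; at [8:13] match '(nvl)', group 1 = 'nvl'.
Because there's exactly one group, `findall` drops the full match and keeps group 1 from each hit.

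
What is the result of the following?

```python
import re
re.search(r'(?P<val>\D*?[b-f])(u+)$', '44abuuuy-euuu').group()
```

'abuuuy-euuu'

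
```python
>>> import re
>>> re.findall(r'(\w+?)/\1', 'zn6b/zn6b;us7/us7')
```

The backreference `\1` re-matches whatever the first group consumed, character for character.
Because there's exactly one group, `findall` drops the full match and keeps group 1 from each hit.

['zn6b', 'us7']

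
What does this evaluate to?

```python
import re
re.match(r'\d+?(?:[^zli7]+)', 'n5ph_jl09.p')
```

None

This matches one or more of a digit (lazy); then one or more of any character except [zli7] (non-capturing group).
`re.match` won't scan ahead — the pattern has to work from the very first character.
Here the pattern fails at index 0, so the call returns None.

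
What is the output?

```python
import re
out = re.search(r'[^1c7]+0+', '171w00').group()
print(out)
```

w00

Pattern: one or more of any character except [1c7]; then one or more of a literal '0'.
`search` walks the string left to right and returns the first match it finds.
The match spans [3:6] → 'w00'.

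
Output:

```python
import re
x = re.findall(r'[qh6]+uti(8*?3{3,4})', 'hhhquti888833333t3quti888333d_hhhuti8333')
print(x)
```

`findall` collects group 1 from each match (3 total).

['88883333', '888333', '8333']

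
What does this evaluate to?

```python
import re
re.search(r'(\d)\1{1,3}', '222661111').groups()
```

('2',)

The match spans [0:3] → '222'.
Captured: group 1 = '2'.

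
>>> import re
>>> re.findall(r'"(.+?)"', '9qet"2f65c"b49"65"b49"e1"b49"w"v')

['2f65c', '65', 'e1', 'w']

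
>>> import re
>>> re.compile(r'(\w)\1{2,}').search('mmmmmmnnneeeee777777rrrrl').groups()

`\1` is not a pattern — it's the concrete string captured by group 1, re-applied verbatim.
Unlike `match`, `search` isn't anchored — it looks for the pattern anywhere in the string.
The match spans [0:6] → 'mmmmmm'.
Captured: group 1 = 'm'.

('m',)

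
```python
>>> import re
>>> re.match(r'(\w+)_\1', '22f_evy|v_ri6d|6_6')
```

None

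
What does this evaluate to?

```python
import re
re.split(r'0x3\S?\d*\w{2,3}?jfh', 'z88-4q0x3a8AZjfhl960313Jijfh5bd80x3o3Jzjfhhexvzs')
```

Each match becomes a cut point; 3 segments remain.

['z88-4q', 'l960313Jijfh5bd8', 'hexvzs']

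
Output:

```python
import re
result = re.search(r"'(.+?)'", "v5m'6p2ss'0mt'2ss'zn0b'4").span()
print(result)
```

Lazy quantifiers expand one character at a time until the remainder of the pattern can match.
The match spans [3:10] → "'6p2ss'".

(3, 10)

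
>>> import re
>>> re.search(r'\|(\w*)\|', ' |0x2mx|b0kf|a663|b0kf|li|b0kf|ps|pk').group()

'|0x2mx|'

`re.search` tries every starting position until one works.
The match spans [1:8] → '|0x2mx|'.
Captured: group 1 = '0x2mx'.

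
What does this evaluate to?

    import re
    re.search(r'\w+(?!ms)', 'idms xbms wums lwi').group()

'idms'

The negative lookahead/lookbehind blocks any match where the forbidden context is present.
The match spans [0:4] → 'idms'.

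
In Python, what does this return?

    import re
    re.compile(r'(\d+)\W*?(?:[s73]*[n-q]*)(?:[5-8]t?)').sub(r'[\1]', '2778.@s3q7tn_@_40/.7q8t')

'[2778]n_@_[40]'

This matches one or more of a digit (captured); then zero or more of a non-word character (lazy); then zero or more of one of [s73], then zero or more of a character in [n-q] (non-capturing group); then a character in [5-8], then optionally the literal 't' (non-capturing group).
Matches: at [0:11] → '2778.@s3q7t'; at [15:23] → '40/.7q8t'.
`\1` in the replacement pulls in group 1's text for each match.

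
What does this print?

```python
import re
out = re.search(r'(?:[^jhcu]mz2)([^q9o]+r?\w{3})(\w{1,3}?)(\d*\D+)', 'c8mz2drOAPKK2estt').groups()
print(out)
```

('drOAPKK2es', 't', 't')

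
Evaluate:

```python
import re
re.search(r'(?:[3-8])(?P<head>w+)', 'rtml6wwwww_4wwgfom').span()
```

(4, 10)

The pattern matches a character in [3-8] (non-capturing group); then one or more of a literal 'w' (captured as 'head').
Unlike `match`, `search` isn't anchored — it looks for the pattern anywhere in the string.
The match spans [4:10] → '6wwwww'.
Captured: group 1 = 'wwwww'.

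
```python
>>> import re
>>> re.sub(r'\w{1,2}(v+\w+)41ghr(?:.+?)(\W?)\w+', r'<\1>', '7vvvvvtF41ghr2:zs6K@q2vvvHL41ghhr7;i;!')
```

'<vvvvtF>@q2vvvHL41ghhr7;i;!'

This matches 1 to 2 of a word character; then one or more of a literal 'v', then one or more of a word character (captured); then the literal '41g', then the literal 'hr'; then one or more of any character (lazy) (non-capturing group); then optionally a non-word character (captured); then one or more of a word character.
The `?` after the quantifier makes it lazy — it takes as little as possible before letting the rest of the pattern try.
Matches: at [0:19] → '7vvvvvtF41ghr2:zs6K'.
The replacement refers to a captured group, so each match is rewritten using its own captured text.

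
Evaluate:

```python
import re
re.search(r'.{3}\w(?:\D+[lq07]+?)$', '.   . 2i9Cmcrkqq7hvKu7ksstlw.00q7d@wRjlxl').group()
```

'00q7d@wRjlxl'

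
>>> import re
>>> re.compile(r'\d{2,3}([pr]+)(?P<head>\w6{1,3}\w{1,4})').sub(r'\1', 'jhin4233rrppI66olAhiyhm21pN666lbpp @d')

'jhin4rrppiyhmp @d'

Pattern: 2 to 3 of a digit; then one or more of one of [pr] (captured); then a word character, then 1 to 3 of the literal '6', then 1 to 4 of a word character (captured as 'head').
Matches: at [5:19] → '233rrppI66olAh'; at [23:34] → '21pN666lbpp'.
Each match is replaced using the text its own group 1 captured.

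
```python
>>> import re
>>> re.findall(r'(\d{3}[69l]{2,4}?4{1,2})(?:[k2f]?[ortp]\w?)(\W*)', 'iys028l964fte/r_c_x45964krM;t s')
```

[('028l964', '/')]

With 2 capturing groups, `findall` returns a 2-tuple per match.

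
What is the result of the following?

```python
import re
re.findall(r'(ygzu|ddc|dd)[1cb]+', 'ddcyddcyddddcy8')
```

['dd', 'dd', 'dd']

`findall` collects group 1 from each match (3 total).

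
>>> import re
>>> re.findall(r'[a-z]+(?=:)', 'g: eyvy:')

The `(?=…)`/`(?<=…)` assertion just peeks at neighbouring text; it doesn't advance the match position.
Since nothing is captured, `findall` lists the 2 matched substrings directly.

['g', 'eyvy']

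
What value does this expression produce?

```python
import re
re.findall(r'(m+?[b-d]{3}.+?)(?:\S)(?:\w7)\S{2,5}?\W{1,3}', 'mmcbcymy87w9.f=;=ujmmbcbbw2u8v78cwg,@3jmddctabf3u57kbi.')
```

Pattern: one or more of a literal 'm' (lazy), then exactly 3 of a character in [b-d], then one or more of any character (lazy) (captured); then a non-whitespace character (non-capturing group); then a word character, then a literal '7' (non-capturing group); then 2 to 5 of a non-whitespace character (lazy), then 1 to 3 of a non-word character.
A `+?`/`*?`/`{m,n}?` starts at its minimum and grows only as far as needed for what follows to match.
Walking the string: at [0:13] match 'mmcbcymy87w9.', group 1 = 'mmcbcym'; at [19:37] match 'mmbcbbw2u8v78cwg,@', group 1 = 'mmbcbbw2u'; at [39:55] match 'mddctabf3u57kbi.', group 1 = 'mddctabf3'.
One capturing group, so `findall` returns just the captured substring from each match — 3 in all.

['mmcbcym', 'mmbcbbw2u', 'mddctabf3']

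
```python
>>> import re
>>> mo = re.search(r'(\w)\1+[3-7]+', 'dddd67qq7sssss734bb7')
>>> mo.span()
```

`\1` is not a pattern — it's the concrete string captured by group 1, re-applied verbatim.
`re.search` tries every starting position until one works.
The match spans [0:6] → 'dddd67'.
Captured: group 1 = 'd'.

(0, 6)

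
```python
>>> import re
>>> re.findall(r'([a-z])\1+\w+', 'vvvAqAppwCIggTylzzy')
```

`\1` has to match the exact text group 1 already captured.
Walking the string: at [0:19] match 'vvvAqAppwCIggTylzzy', group 1 = 'v'.
With a single group, `findall` returns only what that group captured — 1 item.

['v']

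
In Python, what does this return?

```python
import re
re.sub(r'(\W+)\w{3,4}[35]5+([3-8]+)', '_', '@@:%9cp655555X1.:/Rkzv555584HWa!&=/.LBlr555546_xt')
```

Pattern: one or more of a non-word character (captured); then 3 to 4 of a word character, then one of [35], then one or more of a literal '5'; then one or more of a character in [3-8] (captured).
Matches: at [0:13] → '@@:%9cp655555'; at [15:28] → '.:/Rkzv555584'; at [31:46] → '!&=/.LBlr555546'.
Each match is replaced by '_'.

'_X1_HWa__xt'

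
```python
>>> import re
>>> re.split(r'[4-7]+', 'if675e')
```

Pattern: one or more of a character in [4-7].
Matches to split on: at [2:5] → '675'.
`split` removes every match and returns the 2 fragments in between.

['if', 'e']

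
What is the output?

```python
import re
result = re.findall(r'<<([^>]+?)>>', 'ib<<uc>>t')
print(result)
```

['uc']

With a single group, `findall` returns only what that group captured — 1 item.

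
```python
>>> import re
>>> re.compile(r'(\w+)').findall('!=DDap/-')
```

The pattern matches one or more of a word character (captured).
Scanning left to right: at [2:6] match 'DDap', group 1 = 'DDap'.
`findall` collects group 1 from the one match (1 total).

['DDap']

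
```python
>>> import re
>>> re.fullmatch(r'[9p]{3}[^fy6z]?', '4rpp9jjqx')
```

This matches exactly 3 of one of [9p]; then optionally any character except [fy6z].
`re.fullmatch` is like wrapping the pattern in `^…$` (in single-line mode).
Here the string isn't matched end-to-end, so the call returns None.

None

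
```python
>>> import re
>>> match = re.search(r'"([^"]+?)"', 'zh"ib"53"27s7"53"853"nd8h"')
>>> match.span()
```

The match spans [2:6] → '"ib"'.

(2, 6)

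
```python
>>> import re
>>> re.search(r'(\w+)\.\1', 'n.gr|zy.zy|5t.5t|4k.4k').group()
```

'zy.zy'

The backreference `\1` re-matches whatever the first group consumed, character for character.
Unlike `match`, `search` isn't anchored — it looks for the pattern anywhere in the string.
The match spans [5:10] → 'zy.zy'.
Captured: group 1 = 'zy'.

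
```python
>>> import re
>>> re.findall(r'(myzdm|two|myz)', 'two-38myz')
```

['two', 'myz']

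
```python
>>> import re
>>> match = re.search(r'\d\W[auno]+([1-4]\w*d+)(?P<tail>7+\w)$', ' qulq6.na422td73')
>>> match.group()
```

The pattern matches a digit, then a non-word character, then one or more of one of [auno]; then a character in [1-4], then zero or more of a word character, then one or more of the literal 'd' (captured); then one or more of the literal '7', then a word character (captured as 'tail'); then anchored at the end.
The match spans [5:16] → '6.na422td73'.

'6.na422td73'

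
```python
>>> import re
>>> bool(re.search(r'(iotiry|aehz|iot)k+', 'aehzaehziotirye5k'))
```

False

Here no position works, so the call returns None, and `bool(None)` is False.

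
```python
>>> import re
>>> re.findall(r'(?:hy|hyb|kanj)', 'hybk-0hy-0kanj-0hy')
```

['hy', 'hy', 'kanj', 'hy']

Alternation isn't longest-match — the leftmost alternative that fits at this position is chosen.
Matches: at [0:2] → 'hy'; at [6:8] → 'hy'; at [10:14] → 'kanj'; at [16:18] → 'hy'.
With no groups in the pattern, `findall` gives back each whole match — 4 here.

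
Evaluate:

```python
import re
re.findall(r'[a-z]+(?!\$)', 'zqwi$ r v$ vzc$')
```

Because the assertion is negative and zero-width, positions next to the forbidden text are skipped.
Matches: at [0:3] → 'zqw'; at [6:7] → 'r'; at [11:13] → 'vz'.
With no groups in the pattern, `findall` gives back each whole match — 3 here.

['zqw', 'r', 'vz']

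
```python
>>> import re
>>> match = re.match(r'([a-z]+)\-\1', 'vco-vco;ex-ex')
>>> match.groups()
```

`\1` is not a pattern — it's the concrete string captured by group 1, re-applied verbatim.
With `match`, the pattern is implicitly anchored at the beginning.
The match spans [0:7] → 'vco-vco'.
Captured: group 1 = 'vco'.

('vco',)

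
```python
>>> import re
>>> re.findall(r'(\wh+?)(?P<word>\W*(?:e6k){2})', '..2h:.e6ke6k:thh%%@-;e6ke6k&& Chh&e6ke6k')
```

[('2h', ':.e6ke6k'), ('thh', '%%@-;e6ke6k'), ('Chh', '&e6ke6k')]

Multiple groups make `findall` return tuples — one 2-tuple for each match.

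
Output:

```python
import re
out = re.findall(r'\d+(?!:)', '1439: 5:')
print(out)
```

The negative lookaround is zero-width — it rules out positions where the adjacent text would match, without consuming anything.
With no groups in the pattern, `findall` gives back each whole match — 1 here.

['143']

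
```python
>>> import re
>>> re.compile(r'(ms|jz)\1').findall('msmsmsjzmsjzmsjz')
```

['ms']

`\1` has to match the exact text group 1 already captured.
Walking the string: at [0:4] match 'msms', group 1 = 'ms'.
One capturing group, so `findall` returns just the captured substring from the one match — 1 in all.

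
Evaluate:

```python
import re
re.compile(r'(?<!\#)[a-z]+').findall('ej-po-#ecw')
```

['ej', 'po', 'cw']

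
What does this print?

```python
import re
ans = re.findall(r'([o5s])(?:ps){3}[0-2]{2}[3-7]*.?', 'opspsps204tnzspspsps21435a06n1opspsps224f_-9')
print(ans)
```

['o', 's', 'o']

Pattern: one of [o5s] (captured); then the literal 'ps' repeated 3 times, then exactly 2 of a character in [0-2]; then zero or more of a character in [3-7], then optionally any character.
One capturing group, so `findall` returns just the captured substring from each match — 3 in all.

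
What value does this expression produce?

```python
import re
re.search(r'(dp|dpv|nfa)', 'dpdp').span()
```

(0, 2)

The match spans [0:2] → 'dp'.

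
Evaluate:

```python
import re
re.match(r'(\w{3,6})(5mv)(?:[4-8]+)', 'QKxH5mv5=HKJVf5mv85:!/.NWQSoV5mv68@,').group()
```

'QKxH5mv5'

`re.match` won't scan ahead — the pattern has to work from the very first character.
The match spans [0:8] → 'QKxH5mv5'.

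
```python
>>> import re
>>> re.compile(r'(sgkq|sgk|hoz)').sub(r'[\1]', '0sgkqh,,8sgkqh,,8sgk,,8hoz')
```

'0[sgkq]h,,8[sgkq]h,,8[sgk],,8[hoz]'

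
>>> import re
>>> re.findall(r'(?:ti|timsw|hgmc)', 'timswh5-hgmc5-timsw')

['ti', 'hgmc', 'ti']

`|` is ordered: at each position the engine commits to the first alternative that works.
Scanning left to right: at [0:2] → 'ti'; at [8:12] → 'hgmc'; at [14:16] → 'ti'.
No capturing groups, so `findall` returns the 3 full match strings.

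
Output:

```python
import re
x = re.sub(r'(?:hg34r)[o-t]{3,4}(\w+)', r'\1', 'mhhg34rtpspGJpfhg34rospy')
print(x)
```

mhGJpfhg34rospy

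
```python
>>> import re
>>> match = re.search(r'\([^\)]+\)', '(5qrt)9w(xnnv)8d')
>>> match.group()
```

'(5qrt)'

`search` walks the string left to right and returns the first match it finds.
The match spans [0:6] → '(5qrt)'.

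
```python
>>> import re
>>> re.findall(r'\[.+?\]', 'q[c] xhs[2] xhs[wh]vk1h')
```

['[c]', '[2]', '[wh]']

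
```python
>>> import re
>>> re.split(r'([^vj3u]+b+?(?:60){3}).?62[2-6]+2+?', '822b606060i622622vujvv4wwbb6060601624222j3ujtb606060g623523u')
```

This matches one or more of any character except [vj3u], then one or more of a literal 'b' (lazy), then the literal '60' repeated 3 times (captured); then optionally any character, then the literal '62', then one or more of a character in [2-6]; then one or more of a literal '2' (lazy).
The group in the pattern means `split` returns the separators' captures alongside the pieces.

['', '822b606060', 'vujvv', '4wwbb606060', 'j3uj', 'tb606060', '3u']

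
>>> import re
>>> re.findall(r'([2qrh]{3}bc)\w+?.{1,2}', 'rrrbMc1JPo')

Pattern: exactly 3 of one of [2qrh], then the literal 'bc' (captured); then one or more of a word character (lazy), then 1 to 2 of any character.
Because there's exactly one group, `findall` drops the full match and keeps group 1 from each hit.
Nothing in the string satisfies the pattern, so the list is empty.

[]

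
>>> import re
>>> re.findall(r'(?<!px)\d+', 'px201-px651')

['01', '51']

`(?!…)`/`(?<!…)` only lets a position through if the neighbouring text does NOT match; no characters are consumed.
Walking the string: at [3:5] → '01'; at [9:11] → '51'.
No capturing groups, so `findall` returns the 2 full match strings.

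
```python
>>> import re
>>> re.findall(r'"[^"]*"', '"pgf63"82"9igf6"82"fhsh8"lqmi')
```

['"pgf63"', '"9igf6"', '"fhsh8"']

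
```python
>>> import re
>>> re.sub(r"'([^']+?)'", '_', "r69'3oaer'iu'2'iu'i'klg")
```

`sub` substitutes '_' at each match site.

'r69_iu_iu_klg'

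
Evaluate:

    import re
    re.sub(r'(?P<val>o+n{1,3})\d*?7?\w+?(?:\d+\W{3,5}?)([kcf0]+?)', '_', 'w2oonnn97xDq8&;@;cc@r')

This matches one or more of a literal 'o', then 1 to 3 of the literal 'n' (captured as 'val'); then zero or more of a digit (lazy), then optionally the literal '7', then one or more of a word character (lazy); then one or more of a digit, then 3 to 5 of a non-word character (lazy) (non-capturing group); then one or more of one of [kcf0] (lazy) (captured).
With the lazy modifier that quantifier settles for the fewest repetitions that let the rest of the pattern succeed (the atoms after it are unaffected and can still be greedy).
Matches: at [2:18] → 'oonnn97xDq8&;@;c'.
`sub` substitutes '_' at each match site.

'w2_c@r'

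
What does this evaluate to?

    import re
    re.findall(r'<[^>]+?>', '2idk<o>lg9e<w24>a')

['<o>', '<w24>']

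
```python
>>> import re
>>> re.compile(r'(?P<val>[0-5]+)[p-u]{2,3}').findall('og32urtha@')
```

['32']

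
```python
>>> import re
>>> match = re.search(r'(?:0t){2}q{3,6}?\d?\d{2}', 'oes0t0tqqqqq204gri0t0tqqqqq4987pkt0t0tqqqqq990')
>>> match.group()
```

'0t0tqqqqq204'

Pattern: the literal '0t' repeated 2 times, then 3 to 6 of the literal 'q' (lazy); then optionally a digit, then exactly 2 of a digit.
Unlike `match`, `search` isn't anchored — it looks for the pattern anywhere in the string.
The match spans [3:15] → '0t0tqqqqq204'.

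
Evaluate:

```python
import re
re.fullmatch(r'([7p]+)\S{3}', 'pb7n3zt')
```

`fullmatch` succeeds only if the pattern covers the string from start to end.
Here the string isn't matched end-to-end, so the call returns None.

None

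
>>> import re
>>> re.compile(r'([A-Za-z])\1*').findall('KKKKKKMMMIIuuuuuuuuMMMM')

['K', 'M', 'I', 'u', 'M']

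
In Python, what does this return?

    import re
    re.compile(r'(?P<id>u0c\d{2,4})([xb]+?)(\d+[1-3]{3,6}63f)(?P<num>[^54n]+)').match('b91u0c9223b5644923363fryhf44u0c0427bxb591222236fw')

This matches the literal 'u0c', then 2 to 4 of a digit (captured as 'id'); then one or more of one of [xb] (lazy) (captured); then one or more of a digit, then 3 to 6 of a character in [1-3], then the literal '63f' (captured); then one or more of any character except [54n] (captured as 'num').
`re.match` only tries the pattern at the start of the string.
Here the pattern fails at index 0, so the call returns None.

None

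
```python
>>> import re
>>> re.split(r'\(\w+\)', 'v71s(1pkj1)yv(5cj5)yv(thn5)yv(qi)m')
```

['v71s', 'yv', 'yv', 'yv', 'm']

Matches to split on: at [4:11] → '(1pkj1)'; at [13:19] → '(5cj5)'; at [21:27] → '(thn5)'; at [29:33] → '(qi)'.
The string is cut at each match, leaving 5 pieces.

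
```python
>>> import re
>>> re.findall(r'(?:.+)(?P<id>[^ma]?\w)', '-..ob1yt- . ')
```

['t']

Pattern: one or more of any character (non-capturing group); then optionally any character except [ma], then a word character (captured as 'id').
Matches: at [0:8] match '-..ob1yt', group 1 = 't'.
One capturing group, so `findall` returns just the captured substring from the one match — 1 in all.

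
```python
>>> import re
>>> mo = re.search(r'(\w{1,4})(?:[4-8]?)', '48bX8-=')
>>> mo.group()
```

The pattern matches 1 to 4 of a word character (captured); then optionally a character in [4-8] (non-capturing group).
`re.search` tries every starting position until one works.
The match spans [0:5] → '48bX8'.
Captured: group 1 = '48bX'.

'48bX8'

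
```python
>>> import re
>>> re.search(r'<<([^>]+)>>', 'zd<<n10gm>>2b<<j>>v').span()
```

`re.search` tries every starting position until one works.
The match spans [2:11] → '<<n10gm>>'.
Captured: group 1 = 'n10gm'.

(2, 11)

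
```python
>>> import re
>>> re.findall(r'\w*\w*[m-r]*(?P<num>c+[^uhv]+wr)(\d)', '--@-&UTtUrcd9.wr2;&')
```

This matches zero or more of a word character, then zero or more of a word character, then zero or more of a character in [m-r]; then one or more of the literal 'c', then one or more of any character except [uhv], then the literal 'wr' (captured as 'num'); then a digit (captured).
Multiple groups make `findall` return tuples — one 2-tuple for the one match.

[('cd9.wr', '2')]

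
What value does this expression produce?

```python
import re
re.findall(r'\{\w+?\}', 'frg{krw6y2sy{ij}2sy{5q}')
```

['{ij}', '{5q}']

Walking the string: at [12:16] → '{ij}'; at [19:23] → '{5q}'.
Since nothing is captured, `findall` lists the 2 matched substrings directly.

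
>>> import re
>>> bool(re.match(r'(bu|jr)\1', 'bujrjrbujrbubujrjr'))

False

The backreference `\1` re-matches whatever the first group consumed, character for character.
`re.match` only tries the pattern at the start of the string.
Here the pattern fails at index 0, so the call returns None, and `bool(None)` is False.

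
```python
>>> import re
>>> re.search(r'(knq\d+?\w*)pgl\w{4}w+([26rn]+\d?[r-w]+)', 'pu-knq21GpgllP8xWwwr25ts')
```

None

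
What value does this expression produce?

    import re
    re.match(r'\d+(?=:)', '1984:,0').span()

(0, 4)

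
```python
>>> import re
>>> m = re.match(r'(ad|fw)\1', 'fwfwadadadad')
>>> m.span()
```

(0, 4)

`match` is anchored at position 0; if the pattern doesn't fit there, it returns None.
The match spans [0:4] → 'fwfw'.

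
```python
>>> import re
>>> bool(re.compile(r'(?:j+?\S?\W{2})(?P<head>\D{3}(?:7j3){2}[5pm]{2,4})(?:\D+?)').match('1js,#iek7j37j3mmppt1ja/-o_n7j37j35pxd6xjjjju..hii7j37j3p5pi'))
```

False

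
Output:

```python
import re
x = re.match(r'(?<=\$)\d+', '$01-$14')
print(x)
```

`re.match` only tries the pattern at the start of the string.
Here the pattern fails at index 0, so the call returns None.

None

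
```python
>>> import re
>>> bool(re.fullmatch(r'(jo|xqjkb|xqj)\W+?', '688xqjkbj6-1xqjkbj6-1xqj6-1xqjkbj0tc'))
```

False

`re.fullmatch` is like wrapping the pattern in `^…$` (in single-line mode).
Here the string isn't matched end-to-end, so the call returns None, and `bool(None)` is False.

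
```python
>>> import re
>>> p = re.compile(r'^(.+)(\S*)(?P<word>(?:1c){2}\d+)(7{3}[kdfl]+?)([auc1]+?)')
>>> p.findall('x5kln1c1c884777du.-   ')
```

[('x5kln', '', '1c1c884', '777d', 'u')]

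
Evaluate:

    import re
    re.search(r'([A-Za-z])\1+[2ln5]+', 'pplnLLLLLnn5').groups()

('p',)

`\1` is not a pattern — it's the concrete string captured by group 1, re-applied verbatim.
`re.search` tries every starting position until one works.
The match spans [0:4] → 'ppln'.
Captured: group 1 = 'p'.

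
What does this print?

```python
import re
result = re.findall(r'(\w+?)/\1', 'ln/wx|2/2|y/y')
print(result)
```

After group 1 captures some text, `\1` only succeeds where that same text appears again.
One capturing group, so `findall` returns just the captured substring from each match — 2 in all.

['2', 'y']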